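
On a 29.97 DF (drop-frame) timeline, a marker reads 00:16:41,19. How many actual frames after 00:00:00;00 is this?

As if non-drop at 30 labels/s: (0 × 3600 + 16 × 60 + 41) × 30 + 19 = 30049.
Minute boundaries passed: 16; those not divisible by 10: 16 − 1 = 15; dropped labels = 2 × 15 = 30.
Actual frame index = 30049 − 30 = 30019.

30019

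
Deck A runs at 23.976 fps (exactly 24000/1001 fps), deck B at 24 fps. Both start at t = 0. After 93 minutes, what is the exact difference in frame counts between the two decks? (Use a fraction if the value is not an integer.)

93 min = 5580 s.
A emits 24000/1001 × 5580 = 133920000/1001 frames; B emits 24 × 5580 = 133920.
Difference = 133920/1001 frames (≈ 133.7862); B is ahead of A.

133920/1001 frames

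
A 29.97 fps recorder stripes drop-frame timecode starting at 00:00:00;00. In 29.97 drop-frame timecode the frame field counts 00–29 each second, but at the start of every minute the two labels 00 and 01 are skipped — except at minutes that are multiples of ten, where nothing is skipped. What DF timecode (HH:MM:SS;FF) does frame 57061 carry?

00:31:43;27

Ten DF minutes hold 17982 frames, so frame 57061 lies in block 3 (frames 53946–71927) with 3115 frames into that block.
The block's first minute is 1800 frames and the rest 1798 each; 3115 frames reaches minute 1, so 3 × 18 + 1 × 2 = 56 labels have been skipped so far.
Adding those back, label number 57061 + 56 = 57117 at 30 labels/s is 1903 s + 27 f = 0 h 31 min 43 s frame 27, i.e. 00:31:43;27.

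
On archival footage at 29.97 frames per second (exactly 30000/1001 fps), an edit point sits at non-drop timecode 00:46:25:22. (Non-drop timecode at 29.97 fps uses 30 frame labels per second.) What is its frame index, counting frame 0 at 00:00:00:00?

Total seconds to the label: (0 × 3600 + 46 × 60 + 25) = 2785.
Frame index = 2785 × 30 + 22 = 83572.

83572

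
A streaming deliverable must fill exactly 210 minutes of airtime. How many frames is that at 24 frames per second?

302400 frames

210 min = 12600 s.
Frames = 12600 × 24 = 302400.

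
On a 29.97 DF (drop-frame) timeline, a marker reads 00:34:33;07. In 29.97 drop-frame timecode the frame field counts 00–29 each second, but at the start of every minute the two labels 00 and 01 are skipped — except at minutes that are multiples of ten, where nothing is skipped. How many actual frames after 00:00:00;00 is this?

As if non-drop at 30 labels/s: (0 × 3600 + 34 × 60 + 33) × 30 + 7 = 62197.
Minute boundaries passed: 34; those not divisible by 10: 34 − 3 = 31; dropped labels = 2 × 31 = 62.
Actual frame index = 62197 − 62 = 62135.

62135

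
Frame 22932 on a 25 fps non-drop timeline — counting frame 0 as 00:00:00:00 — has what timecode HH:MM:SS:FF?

00:15:17:07

22932 ÷ 25 = 917 full seconds, remainder 7 frames.
917 s = 0 h 15 min 17 s.
Timecode: 00:15:17:07.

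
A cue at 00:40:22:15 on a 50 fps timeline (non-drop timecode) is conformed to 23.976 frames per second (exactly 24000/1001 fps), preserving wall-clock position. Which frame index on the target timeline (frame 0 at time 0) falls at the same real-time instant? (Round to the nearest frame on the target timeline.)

frame 58077

Source frame index: (0×3600 + 40×60 + 22) × 50 + 15 = 121115.
Real time: 121115 / (50) = 24223/10 s.
Target frame: (24223/10) × (24000/1001) = 58135200/1001 ≈ 58077.123 → 58077.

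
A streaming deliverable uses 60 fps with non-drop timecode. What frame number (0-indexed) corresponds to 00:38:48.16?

139696

Total seconds to the label: (0 × 3600 + 38 × 60 + 48) = 2328.
Frame index = 2328 × 60 + 16 = 139696.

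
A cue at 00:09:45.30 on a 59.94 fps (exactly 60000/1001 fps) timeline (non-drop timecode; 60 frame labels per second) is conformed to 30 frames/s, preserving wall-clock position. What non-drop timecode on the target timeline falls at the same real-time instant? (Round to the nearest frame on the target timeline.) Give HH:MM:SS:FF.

Source frame index: (0×3600 + 9×60 + 45) × 60 + 30 = 35130.
Real time: 35130 / (60000/1001) = 1172171/2000 s.
Target frame: (1172171/2000) × (30) = 3516513/200 ≈ 17582.565 → 17583.
At 30 labels/s: frame 17583 → 00:09:46:03.

00:09:46:03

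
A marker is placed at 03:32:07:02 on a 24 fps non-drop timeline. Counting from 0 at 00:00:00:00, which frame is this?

305450

Total seconds to the label: (3 × 3600 + 32 × 60 + 7) = 12727.
Frame index = 12727 × 24 + 2 = 305450.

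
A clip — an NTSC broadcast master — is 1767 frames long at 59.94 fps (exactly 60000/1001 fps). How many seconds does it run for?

29.47945 seconds

Running time = 1767 / (60000/1001) = 29.47945 s.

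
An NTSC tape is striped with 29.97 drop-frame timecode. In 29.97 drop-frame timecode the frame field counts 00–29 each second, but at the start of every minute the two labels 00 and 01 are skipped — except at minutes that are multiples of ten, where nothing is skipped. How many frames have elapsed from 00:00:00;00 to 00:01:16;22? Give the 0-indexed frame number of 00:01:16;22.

2300

As if non-drop at 30 labels/s: (0 × 3600 + 1 × 60 + 16) × 30 + 22 = 2302.
Minute boundaries passed: 1; those not divisible by 10: 1 − 0 = 1; dropped labels = 2 × 1 = 2.
Actual frame index = 2302 − 2 = 2300.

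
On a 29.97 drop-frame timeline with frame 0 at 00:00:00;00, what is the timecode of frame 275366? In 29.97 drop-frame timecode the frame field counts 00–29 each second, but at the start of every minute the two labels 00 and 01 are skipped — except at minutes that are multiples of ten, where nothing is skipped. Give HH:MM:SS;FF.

Ten DF minutes hold 17982 frames, so frame 275366 lies in block 15 (frames 269730–287711) with 5636 frames into that block.
The block's first minute is 1800 frames and the rest 1798 each; 5636 frames reaches minute 3, so 15 × 18 + 3 × 2 = 276 labels have been skipped so far.
Adding those back, label number 275366 + 276 = 275642 at 30 labels/s is 9188 s + 2 f = 2 h 33 min 8 s frame 2, i.e. 02:33:08;02.

02:33:08;02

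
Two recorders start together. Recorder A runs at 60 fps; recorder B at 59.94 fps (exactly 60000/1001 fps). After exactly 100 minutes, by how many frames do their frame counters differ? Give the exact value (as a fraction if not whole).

100 min = 6000 s.
A emits 60 × 6000 = 360000 frames; B emits 60000/1001 × 6000 = 360000000/1001.
Difference = 360000/1001 frames (≈ 359.6404); B is behind A.

360000/1001 frames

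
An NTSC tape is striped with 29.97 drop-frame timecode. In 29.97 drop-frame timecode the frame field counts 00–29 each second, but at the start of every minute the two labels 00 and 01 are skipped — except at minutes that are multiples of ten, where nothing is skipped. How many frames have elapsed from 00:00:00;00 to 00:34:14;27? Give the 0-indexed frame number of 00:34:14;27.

Complete 10-minute blocks: 3, each 17982 frames → 53946.
Remaining 4 whole minutes in the current block: 1800 + 3 × 1798 = 7194 frames.
Within the current minute: 14 × 30 + 27 − 2 = 445 (labels ;00/;01 skipped at this minute). Total = 53946 + 7194 + 445 = 61585.

61585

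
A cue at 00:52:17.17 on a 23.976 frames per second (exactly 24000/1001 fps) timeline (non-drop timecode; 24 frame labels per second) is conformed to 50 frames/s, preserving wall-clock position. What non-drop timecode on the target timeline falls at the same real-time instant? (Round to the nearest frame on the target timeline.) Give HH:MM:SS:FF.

00:52:20:42

Source frame index: (0×3600 + 52×60 + 17) × 24 + 17 = 75305.
Real time: 75305 / (24000/1001) = 15076061/4800 s.
Target frame: (15076061/4800) × (50) = 15076061/96 ≈ 157042.302 → 157042.
At 50 labels/s: frame 157042 → 00:52:20:42.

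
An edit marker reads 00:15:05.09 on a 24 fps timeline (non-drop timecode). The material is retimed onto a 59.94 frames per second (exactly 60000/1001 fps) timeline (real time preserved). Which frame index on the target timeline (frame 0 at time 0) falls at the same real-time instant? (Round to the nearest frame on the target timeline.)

frame 54268

Source frame index: (0×3600 + 15×60 + 5) × 24 + 9 = 21729.
Real time: 21729 / (24) = 7243/8 s.
Target frame: (7243/8) × (60000/1001) = 54322500/1001 ≈ 54268.232 → 54268.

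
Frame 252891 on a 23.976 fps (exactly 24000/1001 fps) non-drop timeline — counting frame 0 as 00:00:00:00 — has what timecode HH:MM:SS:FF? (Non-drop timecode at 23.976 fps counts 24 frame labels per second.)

02:55:37:03

252891 ÷ 24 = 10537 full seconds, remainder 3 frames.
10537 s = 2 h 55 min 37 s.
Timecode: 02:55:37:03.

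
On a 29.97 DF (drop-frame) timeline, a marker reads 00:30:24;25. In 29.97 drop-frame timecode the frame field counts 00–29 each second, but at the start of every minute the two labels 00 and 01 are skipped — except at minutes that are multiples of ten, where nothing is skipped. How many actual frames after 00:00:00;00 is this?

As if non-drop at 30 labels/s: (0 × 3600 + 30 × 60 + 24) × 30 + 25 = 54745.
Minute boundaries passed: 30; those not divisible by 10: 30 − 3 = 27; dropped labels = 2 × 27 = 54.
Actual frame index = 54745 − 54 = 54691.

54691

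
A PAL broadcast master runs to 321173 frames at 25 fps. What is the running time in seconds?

Running time = 321173 / (25) = 12846.92 s.

12846.92 seconds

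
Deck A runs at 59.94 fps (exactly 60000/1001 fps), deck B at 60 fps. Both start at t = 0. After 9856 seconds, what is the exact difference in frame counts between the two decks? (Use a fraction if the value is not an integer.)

7680/13 frames

A emits 60000/1001 × 9856 = 7680000/13 frames; B emits 60 × 9856 = 591360.
Difference = 7680/13 frames (≈ 590.7692); B is ahead of A.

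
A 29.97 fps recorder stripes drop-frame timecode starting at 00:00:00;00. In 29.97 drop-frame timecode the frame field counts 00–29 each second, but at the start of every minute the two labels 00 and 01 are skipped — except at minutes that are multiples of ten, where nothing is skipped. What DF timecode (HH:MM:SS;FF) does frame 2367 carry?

Ten DF minutes hold 17982 frames, so frame 2367 lies in block 0 (frames 0–17981) with 2367 frames into that block.
The block's first minute is 1800 frames and the rest 1798 each; 2367 frames reaches minute 1, so 0 × 18 + 1 × 2 = 2 labels have been skipped so far.
Adding those back, label number 2367 + 2 = 2369 at 30 labels/s is 78 s + 29 f = 0 h 1 min 18 s frame 29, i.e. 00:01:18;29.

00:01:18;29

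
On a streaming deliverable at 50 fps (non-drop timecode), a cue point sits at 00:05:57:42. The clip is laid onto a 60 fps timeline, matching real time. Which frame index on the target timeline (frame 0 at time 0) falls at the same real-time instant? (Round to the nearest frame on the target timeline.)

Source frame index: (0×3600 + 5×60 + 57) × 50 + 42 = 17892.
Real time: 17892 / (50) = 8946/25 s.
Target frame: (8946/25) × (60) = 107352/5 ≈ 21470.400 → 21470.

frame 21470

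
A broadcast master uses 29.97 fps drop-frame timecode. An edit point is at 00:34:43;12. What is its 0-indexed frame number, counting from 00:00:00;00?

62440

Complete 10-minute blocks: 3, each 17982 frames → 53946.
Remaining 4 whole minutes in the current block: 1800 + 3 × 1798 = 7194 frames.
Within the current minute: 43 × 30 + 12 − 2 = 1300 (labels ;00/;01 skipped at this minute). Total = 53946 + 7194 + 1300 = 62440.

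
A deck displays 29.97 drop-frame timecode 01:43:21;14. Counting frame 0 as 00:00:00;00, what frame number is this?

Complete 10-minute blocks: 10, each 17982 frames → 179820.
Remaining 3 whole minutes in the current block: 1800 + 2 × 1798 = 5396 frames.
Within the current minute: 21 × 30 + 14 − 2 = 642 (labels ;00/;01 skipped at this minute). Total = 179820 + 5396 + 642 = 185858.

185858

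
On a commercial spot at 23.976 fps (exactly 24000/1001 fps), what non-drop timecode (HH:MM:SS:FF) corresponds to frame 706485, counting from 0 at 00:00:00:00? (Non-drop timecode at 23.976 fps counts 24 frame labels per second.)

08:10:36:21

706485 ÷ 24 = 29436 full seconds, remainder 21 frames.
29436 s = 8 h 10 min 36 s.
Timecode: 08:10:36:21.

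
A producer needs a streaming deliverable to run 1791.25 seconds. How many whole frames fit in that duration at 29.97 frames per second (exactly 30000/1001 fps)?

Frames = 1791.25 × 30000/1001 = 53737500/1001 ≈ 53683.8162.
Complete frames: 53683.

53683 frames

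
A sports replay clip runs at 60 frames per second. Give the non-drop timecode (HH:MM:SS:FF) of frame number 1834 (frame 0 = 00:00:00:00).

1834 ÷ 60 = 30 full seconds, remainder 34 frames.
30 s = 0 h 0 min 30 s.
Timecode: 00:00:30:34.

00:00:30:34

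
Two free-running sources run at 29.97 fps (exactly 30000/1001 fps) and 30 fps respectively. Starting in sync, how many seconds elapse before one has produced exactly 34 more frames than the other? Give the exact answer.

The gap grows by |30 − 30000/1001| = 30/1001 frames per second.
Time for a 34-frame gap: 34 ÷ (30/1001) = 17017/15 s.

17017/15 seconds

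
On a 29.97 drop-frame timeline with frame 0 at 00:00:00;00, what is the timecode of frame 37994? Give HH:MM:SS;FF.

00:21:07;22

Each 10-minute DF block holds 10 × 60 × 30 − 9 × 2 = 17982 frames. 37994 ÷ 17982 → 2 full blocks, remainder 2030.
Within the partial block the first minute is 1800 frames and each further minute 1798, so 1 further minute boundary passed. Total skipped labels = 18 × 2 + 2 × 1 = 38.
Non-drop label index = 37994 + 38 = 38032; at 30 labels/s that is 00:21:07:22, i.e. DF 00:21:07;22.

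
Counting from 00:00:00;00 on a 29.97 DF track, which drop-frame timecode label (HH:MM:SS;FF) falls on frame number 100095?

00:55:39;25

Each 10-minute DF block holds 10 × 60 × 30 − 9 × 2 = 17982 frames. 100095 ÷ 17982 → 5 full blocks, remainder 10185.
Within the partial block the first minute is 1800 frames and each further minute 1798, so 5 further minute boundaries passed. Total skipped labels = 18 × 5 + 2 × 5 = 100.
Non-drop label index = 100095 + 100 = 100195; at 30 labels/s that is 00:55:39:25, i.e. DF 00:55:39;25.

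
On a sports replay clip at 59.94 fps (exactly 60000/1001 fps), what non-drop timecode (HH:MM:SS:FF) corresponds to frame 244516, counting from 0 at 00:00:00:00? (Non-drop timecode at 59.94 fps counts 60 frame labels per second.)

244516 ÷ 60 = 4075 full seconds, remainder 16 frames.
4075 s = 1 h 7 min 55 s.
Timecode: 01:07:55:16.

01:07:55:16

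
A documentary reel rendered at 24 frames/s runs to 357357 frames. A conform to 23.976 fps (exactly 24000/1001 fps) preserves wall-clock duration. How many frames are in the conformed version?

Target frames = source frames × (target rate / source rate) = 357357 × (24000/1001)/(24) = 357357 × 1000/1001 = 357000.

357000 frames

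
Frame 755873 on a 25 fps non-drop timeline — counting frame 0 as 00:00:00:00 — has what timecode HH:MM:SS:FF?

755873 ÷ 25 = 30234 full seconds, remainder 23 frames.
30234 s = 8 h 23 min 54 s.
Timecode: 08:23:54:23.

08:23:54:23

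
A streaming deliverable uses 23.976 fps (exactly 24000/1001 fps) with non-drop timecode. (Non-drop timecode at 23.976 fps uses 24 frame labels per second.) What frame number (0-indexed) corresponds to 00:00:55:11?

Total seconds to the label: (0 × 3600 + 0 × 60 + 55) = 55.
Frame index = 55 × 24 + 11 = 1331.

1331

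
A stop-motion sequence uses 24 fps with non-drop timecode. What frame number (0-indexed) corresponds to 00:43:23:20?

Total seconds to the label: (0 × 3600 + 43 × 60 + 23) = 2603.
Frame index = 2603 × 24 + 20 = 62492.

62492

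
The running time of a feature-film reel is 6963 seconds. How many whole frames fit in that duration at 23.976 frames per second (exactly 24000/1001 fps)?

166945 frames

Frames = 6963 × 24000/1001 = 15192000/91 ≈ 166945.0549.
Complete frames: 166945.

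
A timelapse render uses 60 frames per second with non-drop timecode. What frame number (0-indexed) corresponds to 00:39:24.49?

frame 141889

Total seconds to the label: (0 × 3600 + 39 × 60 + 24) = 2364.
Frame index = 2364 × 60 + 49 = 141889.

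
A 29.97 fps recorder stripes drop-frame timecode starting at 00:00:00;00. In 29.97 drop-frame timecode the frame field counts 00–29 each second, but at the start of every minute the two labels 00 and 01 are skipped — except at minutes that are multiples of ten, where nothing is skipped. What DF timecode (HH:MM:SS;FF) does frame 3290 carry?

Ten DF minutes hold 17982 frames, so frame 3290 lies in block 0 (frames 0–17981) with 3290 frames into that block.
The block's first minute is 1800 frames and the rest 1798 each; 3290 frames reaches minute 1, so 0 × 18 + 1 × 2 = 2 labels have been skipped so far.
Adding those back, label number 3290 + 2 = 3292 at 30 labels/s is 109 s + 22 f = 0 h 1 min 49 s frame 22, i.e. 00:01:49;22.

00:01:49;22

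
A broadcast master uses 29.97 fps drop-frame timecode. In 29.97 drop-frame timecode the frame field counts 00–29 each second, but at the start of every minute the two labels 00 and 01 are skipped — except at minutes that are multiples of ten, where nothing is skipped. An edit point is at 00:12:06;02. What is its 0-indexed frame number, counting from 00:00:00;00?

21760

As if non-drop at 30 labels/s: (0 × 3600 + 12 × 60 + 6) × 30 + 2 = 21782.
Minute boundaries passed: 12; those not divisible by 10: 12 − 1 = 11; dropped labels = 2 × 11 = 22.
Actual frame index = 21782 − 22 = 21760.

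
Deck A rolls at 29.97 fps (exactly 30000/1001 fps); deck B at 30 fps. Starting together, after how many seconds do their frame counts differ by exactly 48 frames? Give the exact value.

1601.6 seconds

The gap grows by |30 − 30000/1001| = 30/1001 frames per second.
Time for a 48-frame gap: 48 ÷ (30/1001) = 1601.6 s.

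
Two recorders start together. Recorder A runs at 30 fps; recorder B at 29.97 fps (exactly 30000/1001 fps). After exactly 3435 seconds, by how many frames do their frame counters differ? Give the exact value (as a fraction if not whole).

A emits 30 × 3435 = 103050 frames; B emits 30000/1001 × 3435 = 103050000/1001.
Difference = 103050/1001 frames (≈ 102.9471); B is behind A.

103050/1001 frames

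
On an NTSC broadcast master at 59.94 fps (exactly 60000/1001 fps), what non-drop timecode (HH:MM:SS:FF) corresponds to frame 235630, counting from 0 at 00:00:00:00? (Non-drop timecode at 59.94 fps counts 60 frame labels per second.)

235630 ÷ 60 = 3927 full seconds, remainder 10 frames.
3927 s = 1 h 5 min 27 s.
Timecode: 01:05:27:10.

01:05:27:10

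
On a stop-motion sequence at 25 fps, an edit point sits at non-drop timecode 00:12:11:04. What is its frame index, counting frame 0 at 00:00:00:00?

Total seconds to the label: (0 × 3600 + 12 × 60 + 11) = 731.
Frame index = 731 × 25 + 4 = 18279.

18279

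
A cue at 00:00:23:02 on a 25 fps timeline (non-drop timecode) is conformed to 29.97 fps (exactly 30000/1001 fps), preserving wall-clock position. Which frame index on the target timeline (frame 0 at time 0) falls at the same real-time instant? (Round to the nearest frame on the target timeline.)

frame 692

Source frame index: (0×3600 + 0×60 + 23) × 25 + 2 = 577.
Real time: 577 / (25) = 577/25 s.
Target frame: (577/25) × (30000/1001) = 692400/1001 ≈ 691.708 → 692.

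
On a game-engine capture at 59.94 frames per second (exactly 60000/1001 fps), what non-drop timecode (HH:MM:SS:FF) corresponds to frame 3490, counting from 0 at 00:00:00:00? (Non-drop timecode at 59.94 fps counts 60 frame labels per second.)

00:00:58:10

3490 ÷ 60 = 58 full seconds, remainder 10 frames.
58 s = 0 h 0 min 58 s.
Timecode: 00:00:58:10.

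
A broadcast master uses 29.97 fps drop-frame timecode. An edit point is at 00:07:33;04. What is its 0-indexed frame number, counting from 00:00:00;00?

13580

Complete 10-minute blocks: 0, each 17982 frames → 0.
Remaining 7 whole minutes in the current block: 1800 + 6 × 1798 = 12588 frames.
Within the current minute: 33 × 30 + 4 − 2 = 992 (labels ;00/;01 skipped at this minute). Total = 0 + 12588 + 992 = 13580.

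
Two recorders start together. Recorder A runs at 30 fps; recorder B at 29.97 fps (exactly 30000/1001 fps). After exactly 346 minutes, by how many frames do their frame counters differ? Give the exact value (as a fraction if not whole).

622800/1001 frames

346 min = 20760 s.
A emits 30 × 20760 = 622800 frames; B emits 30000/1001 × 20760 = 622800000/1001.
Difference = 622800/1001 frames (≈ 622.1778); B is behind A.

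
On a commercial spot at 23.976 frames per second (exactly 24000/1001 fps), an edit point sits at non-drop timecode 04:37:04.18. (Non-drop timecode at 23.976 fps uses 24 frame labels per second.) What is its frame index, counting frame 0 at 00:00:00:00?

frame 398994

Total seconds to the label: (4 × 3600 + 37 × 60 + 4) = 16624.
Frame index = 16624 × 24 + 18 = 398994.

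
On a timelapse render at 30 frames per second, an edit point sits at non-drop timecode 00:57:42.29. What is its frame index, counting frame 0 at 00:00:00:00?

frame 103889

Total seconds to the label: (0 × 3600 + 57 × 60 + 42) = 3462.
Frame index = 3462 × 30 + 29 = 103889.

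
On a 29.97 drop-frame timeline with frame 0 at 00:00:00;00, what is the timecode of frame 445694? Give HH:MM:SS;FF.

Ten DF minutes hold 17982 frames, so frame 445694 lies in block 24 (frames 431568–449549) with 14126 frames into that block.
The block's first minute is 1800 frames and the rest 1798 each; 14126 frames reaches minute 7, so 24 × 18 + 7 × 2 = 446 labels have been skipped so far.
Adding those back, label number 445694 + 446 = 446140 at 30 labels/s is 14871 s + 10 f = 4 h 7 min 51 s frame 10, i.e. 04:07:51;10.

04:07:51;10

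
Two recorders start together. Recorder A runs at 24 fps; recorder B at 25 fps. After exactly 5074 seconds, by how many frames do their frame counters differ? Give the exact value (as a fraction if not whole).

5074 frames

A emits 24 × 5074 = 121776 frames; B emits 25 × 5074 = 126850.
Difference = 5074 frames; B is ahead of A.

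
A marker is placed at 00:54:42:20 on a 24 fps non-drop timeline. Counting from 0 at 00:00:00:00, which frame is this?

78788

Total seconds to the label: (0 × 3600 + 54 × 60 + 42) = 3282.
Frame index = 3282 × 24 + 20 = 78788.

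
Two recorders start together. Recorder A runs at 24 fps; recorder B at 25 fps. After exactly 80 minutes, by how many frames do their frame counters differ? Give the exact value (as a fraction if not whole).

4800 frames

80 min = 4800 s.
A emits 24 × 4800 = 115200 frames; B emits 25 × 4800 = 120000.
Difference = 4800 frames; B is ahead of A.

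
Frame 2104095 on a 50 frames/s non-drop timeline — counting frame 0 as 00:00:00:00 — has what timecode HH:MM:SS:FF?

11:41:21:45

2104095 ÷ 50 = 42081 full seconds, remainder 45 frames.
42081 s = 11 h 41 min 21 s.
Timecode: 11:41:21:45.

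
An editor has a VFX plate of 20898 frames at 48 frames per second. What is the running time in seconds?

435.375 seconds

Running time = 20898 / (48) = 435.375 s.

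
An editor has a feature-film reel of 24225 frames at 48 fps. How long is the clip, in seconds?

Running time = 24225 / (48) = 504.6875 s.

504.6875 seconds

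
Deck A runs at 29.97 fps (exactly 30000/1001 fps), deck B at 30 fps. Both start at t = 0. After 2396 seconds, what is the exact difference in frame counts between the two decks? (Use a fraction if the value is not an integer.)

71880/1001 frames

A emits 30000/1001 × 2396 = 71880000/1001 frames; B emits 30 × 2396 = 71880.
Difference = 71880/1001 frames (≈ 71.8082); B is ahead of A.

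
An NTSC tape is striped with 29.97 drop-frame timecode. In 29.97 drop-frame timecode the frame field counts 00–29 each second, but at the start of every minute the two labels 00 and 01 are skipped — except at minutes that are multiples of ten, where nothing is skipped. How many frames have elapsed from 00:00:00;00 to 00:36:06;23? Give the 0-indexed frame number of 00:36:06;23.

As if non-drop at 30 labels/s: (0 × 3600 + 36 × 60 + 6) × 30 + 23 = 65003.
Minute boundaries passed: 36; those not divisible by 10: 36 − 3 = 33; dropped labels = 2 × 33 = 66.
Actual frame index = 65003 − 66 = 64937.

64937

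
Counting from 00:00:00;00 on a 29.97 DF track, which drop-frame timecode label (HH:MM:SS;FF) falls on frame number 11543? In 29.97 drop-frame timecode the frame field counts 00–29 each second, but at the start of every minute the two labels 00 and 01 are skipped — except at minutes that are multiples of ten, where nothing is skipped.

00:06:25;05

Ten DF minutes hold 17982 frames, so frame 11543 lies in block 0 (frames 0–17981) with 11543 frames into that block.
The block's first minute is 1800 frames and the rest 1798 each; 11543 frames reaches minute 6, so 0 × 18 + 6 × 2 = 12 labels have been skipped so far.
Adding those back, label number 11543 + 12 = 11555 at 30 labels/s is 385 s + 5 f = 0 h 6 min 25 s frame 5, i.e. 00:06:25;05.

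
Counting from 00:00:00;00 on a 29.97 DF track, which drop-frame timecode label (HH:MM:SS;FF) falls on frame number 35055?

Ten DF minutes hold 17982 frames, so frame 35055 lies in block 1 (frames 17982–35963) with 17073 frames into that block.
The block's first minute is 1800 frames and the rest 1798 each; 17073 frames reaches minute 9, so 1 × 18 + 9 × 2 = 36 labels have been skipped so far.
Adding those back, label number 35055 + 36 = 35091 at 30 labels/s is 1169 s + 21 f = 0 h 19 min 29 s frame 21, i.e. 00:19:29;21.

00:19:29;21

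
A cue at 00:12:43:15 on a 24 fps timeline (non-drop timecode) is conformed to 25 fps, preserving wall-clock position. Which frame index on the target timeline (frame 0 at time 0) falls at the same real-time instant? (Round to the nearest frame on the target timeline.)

frame 19091

Source frame index: (0×3600 + 12×60 + 43) × 24 + 15 = 18327.
Real time: 18327 / (24) = 6109/8 s.
Target frame: (6109/8) × (25) = 152725/8 ≈ 19090.625 → 19091.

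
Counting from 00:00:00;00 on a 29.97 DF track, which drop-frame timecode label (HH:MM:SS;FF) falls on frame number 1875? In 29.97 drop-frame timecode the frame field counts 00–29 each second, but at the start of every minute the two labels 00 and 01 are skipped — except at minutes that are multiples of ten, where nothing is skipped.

00:01:02;17

Each 10-minute DF block holds 10 × 60 × 30 − 9 × 2 = 17982 frames. 1875 ÷ 17982 → 0 full blocks, remainder 1875.
Within the partial block the first minute is 1800 frames and each further minute 1798, so 1 further minute boundary passed. Total skipped labels = 18 × 0 + 2 × 1 = 2.
Non-drop label index = 1875 + 2 = 1877; at 30 labels/s that is 00:01:02:17, i.e. DF 00:01:02;17.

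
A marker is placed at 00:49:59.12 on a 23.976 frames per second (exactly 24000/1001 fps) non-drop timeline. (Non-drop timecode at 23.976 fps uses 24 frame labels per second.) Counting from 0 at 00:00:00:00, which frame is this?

Total seconds to the label: (0 × 3600 + 49 × 60 + 59) = 2999.
Frame index = 2999 × 24 + 12 = 71988.

frame 71988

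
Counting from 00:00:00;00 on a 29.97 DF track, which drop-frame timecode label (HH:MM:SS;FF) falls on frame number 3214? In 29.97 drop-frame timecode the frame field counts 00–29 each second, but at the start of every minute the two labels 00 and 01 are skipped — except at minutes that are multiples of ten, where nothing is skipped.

00:01:47;06

Ten DF minutes hold 17982 frames, so frame 3214 lies in block 0 (frames 0–17981) with 3214 frames into that block.
The block's first minute is 1800 frames and the rest 1798 each; 3214 frames reaches minute 1, so 0 × 18 + 1 × 2 = 2 labels have been skipped so far.
Adding those back, label number 3214 + 2 = 3216 at 30 labels/s is 107 s + 6 f = 0 h 1 min 47 s frame 6, i.e. 00:01:47;06.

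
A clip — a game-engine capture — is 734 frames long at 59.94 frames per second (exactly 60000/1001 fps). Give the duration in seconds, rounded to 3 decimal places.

12.246 seconds

Running time = 734 × 1001/60000 = 367367/30000 s ≈ 12.246 s.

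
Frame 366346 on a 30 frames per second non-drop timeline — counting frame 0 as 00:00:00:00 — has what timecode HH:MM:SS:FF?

03:23:31:16

366346 ÷ 30 = 12211 full seconds, remainder 16 frames.
12211 s = 3 h 23 min 31 s.
Timecode: 03:23:31:16.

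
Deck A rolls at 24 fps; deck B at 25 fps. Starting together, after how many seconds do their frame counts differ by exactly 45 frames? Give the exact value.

45 seconds

The gap grows by |25 − 24| = 1 frame per second.
Time for a 45-frame gap: 45 ÷ (1) = 45 s.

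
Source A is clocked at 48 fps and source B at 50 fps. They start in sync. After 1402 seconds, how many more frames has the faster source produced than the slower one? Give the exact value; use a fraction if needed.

A emits 48 × 1402 = 67296 frames; B emits 50 × 1402 = 70100.
Difference = 2804 frames; B is ahead of A.

2804 frames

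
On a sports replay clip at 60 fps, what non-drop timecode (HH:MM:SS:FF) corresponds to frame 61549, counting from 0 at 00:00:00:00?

00:17:05:49

61549 ÷ 60 = 1025 full seconds, remainder 49 frames.
1025 s = 0 h 17 min 5 s.
Timecode: 00:17:05:49.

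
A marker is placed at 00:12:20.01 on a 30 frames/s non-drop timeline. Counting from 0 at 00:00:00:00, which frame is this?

frame 22201

Total seconds to the label: (0 × 3600 + 12 × 60 + 20) = 740.
Frame index = 740 × 30 + 1 = 22201.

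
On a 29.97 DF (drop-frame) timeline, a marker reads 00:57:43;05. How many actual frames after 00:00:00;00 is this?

As if non-drop at 30 labels/s: (0 × 3600 + 57 × 60 + 43) × 30 + 5 = 103895.
Minute boundaries passed: 57; those not divisible by 10: 57 − 5 = 52; dropped labels = 2 × 52 = 104.
Actual frame index = 103895 − 104 = 103791.

103791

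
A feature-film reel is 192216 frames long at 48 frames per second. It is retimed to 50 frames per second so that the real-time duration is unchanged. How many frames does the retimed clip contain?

Target frames = source frames × (target rate / source rate) = 192216 × (50)/(48) = 192216 × 25/24 = 200225.

200225 frames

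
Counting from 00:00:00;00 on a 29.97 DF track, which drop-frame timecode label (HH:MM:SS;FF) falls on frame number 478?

Ten DF minutes hold 17982 frames, so frame 478 lies in block 0 (frames 0–17981) with 478 frames into that block.
The block's first minute is 1800 frames and the rest 1798 each; 478 frames reaches minute 0, so 0 × 18 + 0 × 2 = 0 labels have been skipped so far.
Adding those back, label number 478 + 0 = 478 at 30 labels/s is 15 s + 28 f = 0 h 0 min 15 s frame 28, i.e. 00:00:15;28.

00:00:15;28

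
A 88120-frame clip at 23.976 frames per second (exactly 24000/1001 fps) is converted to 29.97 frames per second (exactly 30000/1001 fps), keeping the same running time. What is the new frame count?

110150 frames

Target frames = source frames × (target rate / source rate) = 88120 × (30000/1001)/(24000/1001) = 88120 × 5/4 = 110150.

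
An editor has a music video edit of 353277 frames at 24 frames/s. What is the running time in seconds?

14719.875 seconds

Running time = 353277 / (24) = 14719.875 s.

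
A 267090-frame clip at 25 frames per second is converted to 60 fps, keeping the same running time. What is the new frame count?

Target frames = source frames × (target rate / source rate) = 267090 × (60)/(25) = 267090 × 12/5 = 641016.

641016 frames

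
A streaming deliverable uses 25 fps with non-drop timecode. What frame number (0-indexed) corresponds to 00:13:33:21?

20346

Total seconds to the label: (0 × 3600 + 13 × 60 + 33) = 813.
Frame index = 813 × 25 + 21 = 20346.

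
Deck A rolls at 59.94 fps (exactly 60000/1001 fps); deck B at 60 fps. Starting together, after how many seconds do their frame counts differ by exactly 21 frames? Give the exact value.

350.35 seconds

The gap grows by |60 − 60000/1001| = 60/1001 frames per second.
Time for a 21-frame gap: 21 ÷ (60/1001) = 350.35 s.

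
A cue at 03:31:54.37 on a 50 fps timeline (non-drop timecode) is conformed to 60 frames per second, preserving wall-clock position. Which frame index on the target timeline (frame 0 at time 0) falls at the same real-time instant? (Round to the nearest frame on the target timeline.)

Source frame index: (3×3600 + 31×60 + 54) × 50 + 37 = 635737.
Real time: 635737 / (50) = 635737/50 s.
Target frame: (635737/50) × (60) = 3814422/5 ≈ 762884.400 → 762884.

frame 762884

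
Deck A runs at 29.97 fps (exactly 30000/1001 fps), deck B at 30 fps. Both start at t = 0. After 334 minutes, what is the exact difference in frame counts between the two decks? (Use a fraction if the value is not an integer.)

601200/1001 frames

334 min = 20040 s.
A emits 30000/1001 × 20040 = 601200000/1001 frames; B emits 30 × 20040 = 601200.
Difference = 601200/1001 frames (≈ 600.5994); B is ahead of A.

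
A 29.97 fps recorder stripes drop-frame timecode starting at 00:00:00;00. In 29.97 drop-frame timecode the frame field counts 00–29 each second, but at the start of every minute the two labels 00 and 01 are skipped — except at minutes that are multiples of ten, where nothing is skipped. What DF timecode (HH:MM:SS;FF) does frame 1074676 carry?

Each 10-minute DF block holds 10 × 60 × 30 − 9 × 2 = 17982 frames. 1074676 ÷ 17982 → 59 full blocks, remainder 13738.
Within the partial block the first minute is 1800 frames and each further minute 1798, so 7 further minute boundaries passed. Total skipped labels = 18 × 59 + 2 × 7 = 1076.
Non-drop label index = 1074676 + 1076 = 1075752; at 30 labels/s that is 09:57:38:12, i.e. DF 09:57:38;12.

09:57:38;12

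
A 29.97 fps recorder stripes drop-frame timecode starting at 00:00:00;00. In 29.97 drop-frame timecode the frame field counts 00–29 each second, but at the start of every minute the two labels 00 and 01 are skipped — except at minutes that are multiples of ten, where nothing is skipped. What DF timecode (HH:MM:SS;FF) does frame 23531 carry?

Ten DF minutes hold 17982 frames, so frame 23531 lies in block 1 (frames 17982–35963) with 5549 frames into that block.
The block's first minute is 1800 frames and the rest 1798 each; 5549 frames reaches minute 3, so 1 × 18 + 3 × 2 = 24 labels have been skipped so far.
Adding those back, label number 23531 + 24 = 23555 at 30 labels/s is 785 s + 5 f = 0 h 13 min 5 s frame 5, i.e. 00:13:05;05.

00:13:05;05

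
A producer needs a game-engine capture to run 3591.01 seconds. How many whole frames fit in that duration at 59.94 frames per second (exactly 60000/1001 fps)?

215245 frames

Frames = 3591.01 × 60000/1001 = 215460600/1001 ≈ 215245.3546.
Complete frames: 215245.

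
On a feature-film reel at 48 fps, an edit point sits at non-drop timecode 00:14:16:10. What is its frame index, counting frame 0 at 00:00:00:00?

41098

Total seconds to the label: (0 × 3600 + 14 × 60 + 16) = 856.
Frame index = 856 × 48 + 10 = 41098.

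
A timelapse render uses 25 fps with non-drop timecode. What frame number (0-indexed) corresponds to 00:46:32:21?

69821

Total seconds to the label: (0 × 3600 + 46 × 60 + 32) = 2792.
Frame index = 2792 × 25 + 21 = 69821.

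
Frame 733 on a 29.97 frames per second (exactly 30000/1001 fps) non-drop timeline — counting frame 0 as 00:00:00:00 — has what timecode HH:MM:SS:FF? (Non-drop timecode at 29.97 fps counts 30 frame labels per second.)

00:00:24:13

733 ÷ 30 = 24 full seconds, remainder 13 frames.
24 s = 0 h 0 min 24 s.
Timecode: 00:00:24:13.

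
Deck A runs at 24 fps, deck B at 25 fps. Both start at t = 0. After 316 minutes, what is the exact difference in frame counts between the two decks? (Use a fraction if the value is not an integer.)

18960 frames

316 min = 18960 s.
A emits 24 × 18960 = 455040 frames; B emits 25 × 18960 = 474000.
Difference = 18960 frames; B is ahead of A.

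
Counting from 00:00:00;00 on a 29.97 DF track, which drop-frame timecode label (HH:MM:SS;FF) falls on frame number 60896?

00:33:51;26

Ten DF minutes hold 17982 frames, so frame 60896 lies in block 3 (frames 53946–71927) with 6950 frames into that block.
The block's first minute is 1800 frames and the rest 1798 each; 6950 frames reaches minute 3, so 3 × 18 + 3 × 2 = 60 labels have been skipped so far.
Adding those back, label number 60896 + 60 = 60956 at 30 labels/s is 2031 s + 26 f = 0 h 33 min 51 s frame 26, i.e. 00:33:51;26.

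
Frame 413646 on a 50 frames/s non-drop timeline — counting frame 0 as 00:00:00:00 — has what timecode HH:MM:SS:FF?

413646 ÷ 50 = 8272 full seconds, remainder 46 frames.
8272 s = 2 h 17 min 52 s.
Timecode: 02:17:52:46.

02:17:52:46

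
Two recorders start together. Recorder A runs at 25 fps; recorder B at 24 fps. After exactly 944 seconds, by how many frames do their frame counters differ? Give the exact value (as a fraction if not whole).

A emits 25 × 944 = 23600 frames; B emits 24 × 944 = 22656.
Difference = 944 frames; B is behind A.

944 frames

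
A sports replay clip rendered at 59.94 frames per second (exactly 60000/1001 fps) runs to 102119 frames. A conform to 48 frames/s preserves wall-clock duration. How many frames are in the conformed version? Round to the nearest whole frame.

Frames at target rate = 102119 × (48) / (60000/1001) = 102221119/1250 ≈ 81776.895.
Nearest whole frame: 81777.

81777 frames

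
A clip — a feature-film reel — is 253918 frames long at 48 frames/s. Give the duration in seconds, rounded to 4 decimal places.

Running time = 253918 × 1/48 = 126959/24 s ≈ 5289.9583 s.

5289.9583 seconds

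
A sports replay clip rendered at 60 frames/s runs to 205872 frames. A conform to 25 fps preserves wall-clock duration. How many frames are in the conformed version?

Target frames = source frames × (target rate / source rate) = 205872 × (25)/(60) = 205872 × 5/12 = 85780.

85780 frames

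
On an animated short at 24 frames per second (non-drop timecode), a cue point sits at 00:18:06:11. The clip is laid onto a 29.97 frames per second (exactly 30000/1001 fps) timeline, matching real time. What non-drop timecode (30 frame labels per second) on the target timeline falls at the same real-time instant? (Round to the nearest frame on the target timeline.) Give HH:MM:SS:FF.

Source frame index: (0×3600 + 18×60 + 6) × 24 + 11 = 26075.
Real time: 26075 / (24) = 26075/24 s.
Target frame: (26075/24) × (30000/1001) = 4656250/143 ≈ 32561.189 → 32561.
At 30 labels/s: frame 32561 → 00:18:05:11.

00:18:05:11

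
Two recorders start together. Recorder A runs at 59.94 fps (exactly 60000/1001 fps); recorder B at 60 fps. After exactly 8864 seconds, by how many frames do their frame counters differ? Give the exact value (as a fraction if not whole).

A emits 60000/1001 × 8864 = 531840000/1001 frames; B emits 60 × 8864 = 531840.
Difference = 531840/1001 frames (≈ 531.3087); B is ahead of A.

531840/1001 frames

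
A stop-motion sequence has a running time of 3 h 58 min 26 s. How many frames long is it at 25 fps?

357650 frames

3 h 58 min 26 s = 14306 s.
Frames = 14306 × 25 = 357650.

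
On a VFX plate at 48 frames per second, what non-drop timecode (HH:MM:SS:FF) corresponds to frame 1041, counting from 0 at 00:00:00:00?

00:00:21:33

1041 ÷ 48 = 21 full seconds, remainder 33 frames.
21 s = 0 h 0 min 21 s.
Timecode: 00:00:21:33.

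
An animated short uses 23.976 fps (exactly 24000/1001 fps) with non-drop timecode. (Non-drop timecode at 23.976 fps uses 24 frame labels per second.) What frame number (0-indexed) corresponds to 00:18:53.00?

Total seconds to the label: (0 × 3600 + 18 × 60 + 53) = 1133.
Frame index = 1133 × 24 + 0 = 27192.

27192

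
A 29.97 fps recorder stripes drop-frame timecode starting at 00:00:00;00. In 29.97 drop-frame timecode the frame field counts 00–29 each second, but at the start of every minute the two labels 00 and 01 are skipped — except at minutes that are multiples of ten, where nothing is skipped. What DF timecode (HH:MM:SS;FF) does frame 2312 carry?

Ten DF minutes hold 17982 frames, so frame 2312 lies in block 0 (frames 0–17981) with 2312 frames into that block.
The block's first minute is 1800 frames and the rest 1798 each; 2312 frames reaches minute 1, so 0 × 18 + 1 × 2 = 2 labels have been skipped so far.
Adding those back, label number 2312 + 2 = 2314 at 30 labels/s is 77 s + 4 f = 0 h 1 min 17 s frame 4, i.e. 00:01:17;04.

00:01:17;04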